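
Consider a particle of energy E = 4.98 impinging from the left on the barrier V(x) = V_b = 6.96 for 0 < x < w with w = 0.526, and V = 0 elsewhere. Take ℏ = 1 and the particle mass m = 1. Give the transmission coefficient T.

T = 0.343

Since E < V_b the interior solution is evanescent with decay constant κ = √(2m(V_b − E))/ℏ = 1.990.
κw = 1.047, sinh(κw) = 1.249.
Matching ψ, ψ′ at both faces gives T = [1 + V_b² sinh²(κw) / (4E(V_b − E))]⁻¹ = 1/2.915 = 0.343.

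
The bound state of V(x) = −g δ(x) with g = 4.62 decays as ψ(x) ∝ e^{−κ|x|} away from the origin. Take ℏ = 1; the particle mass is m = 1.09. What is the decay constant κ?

κ = 5.04

Integrate −(ℏ²/2m)ψ'' − gδ(x)ψ = Eψ from −ε to +ε: the ψ'' term gives ψ'(0⁺) − ψ'(0⁻) and the δ term gives −(2mg/ℏ²)ψ(0).
With ψ ∝ e^{−κ|x|} this yields −2κ = −2mg/ℏ², so κ = mg/ℏ² = 5.036.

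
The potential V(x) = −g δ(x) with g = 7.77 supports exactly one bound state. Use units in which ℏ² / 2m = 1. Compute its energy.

The bound state is ψ(x) = √κ e^{−κ|x|}. The derivative jump ψ'(0⁺) − ψ'(0⁻) = −(2mg/ℏ²)ψ(0) fixes κ = mg/ℏ² = 3.885.
Then E = −ℏ²κ²/(2m) = −mg²/(2ℏ²) = -15.09.

E = -15.1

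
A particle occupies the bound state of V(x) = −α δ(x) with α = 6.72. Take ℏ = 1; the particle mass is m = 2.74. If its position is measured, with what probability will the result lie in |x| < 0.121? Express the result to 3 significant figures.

The normalised bound state is ψ = √κ e^{−κ|x|} with κ = mα/ℏ² = 18.41.
P(|x| < d) = ∫_{−d}^{d} κ e^{−2κ|x|} dx = 1 − e^{−2κd} = 1 − e^{−4.456} = 0.9884.

P = 0.988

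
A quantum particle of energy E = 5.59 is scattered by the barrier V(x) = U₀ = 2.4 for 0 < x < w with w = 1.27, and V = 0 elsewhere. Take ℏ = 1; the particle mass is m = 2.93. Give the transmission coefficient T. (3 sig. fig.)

T = 0.961

E > U₀: inside the barrier k₂ = √(2m(E − U₀))/ℏ = 4.324, k₂w = 5.491.
T = [1 + U₀² sin²(k₂w) / (4E(E − U₀))]⁻¹ = 1/1.041 = 0.961.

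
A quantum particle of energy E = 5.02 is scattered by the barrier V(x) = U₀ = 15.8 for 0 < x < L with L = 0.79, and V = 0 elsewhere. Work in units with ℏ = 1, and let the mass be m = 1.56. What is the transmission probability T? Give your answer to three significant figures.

Since E < U₀ the interior solution is evanescent with decay constant κ = √(2m(U₀ − E))/ℏ = 5.799.
κL = 4.582, sinh(κL) = 48.83.
The exact tunnelling result is T⁻¹ = 1 + U₀² sinh²(κL) / [4E(U₀ − E)] = 2751, so T = 0.000364.

T = 0.000364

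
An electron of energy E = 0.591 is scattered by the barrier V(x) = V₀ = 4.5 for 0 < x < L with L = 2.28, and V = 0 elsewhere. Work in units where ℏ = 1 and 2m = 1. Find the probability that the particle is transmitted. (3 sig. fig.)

T = 0.000222

Since E < V₀ the interior solution is evanescent with decay constant κ = √(2m(V₀ − E))/ℏ = 1.977.
κL = 4.508, sinh(κL) = 45.36.
Matching ψ, ψ′ at both faces gives T = [1 + V₀² sinh²(κL) / (4E(V₀ − E))]⁻¹ = 1/4509 = 0.000222.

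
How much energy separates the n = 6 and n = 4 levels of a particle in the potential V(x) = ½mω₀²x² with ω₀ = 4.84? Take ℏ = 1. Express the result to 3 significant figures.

ΔE = 9.68

E_n = ℏω₀(n + ½), so ΔE = (6 − 4) ℏω₀ = 2 × 4.84 = 9.680.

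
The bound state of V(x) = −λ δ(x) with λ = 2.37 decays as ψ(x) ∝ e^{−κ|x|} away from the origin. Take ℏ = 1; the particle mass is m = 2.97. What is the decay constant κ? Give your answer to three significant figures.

κ = 7.04

Integrate −(ℏ²/2m)ψ'' − λδ(x)ψ = Eψ from −ε to +ε: the ψ'' term gives ψ'(0⁺) − ψ'(0⁻) and the δ term gives −(2mλ/ℏ²)ψ(0).
With ψ ∝ e^{−κ|x|} this yields −2κ = −2mλ/ℏ², so κ = mλ/ℏ² = 7.039.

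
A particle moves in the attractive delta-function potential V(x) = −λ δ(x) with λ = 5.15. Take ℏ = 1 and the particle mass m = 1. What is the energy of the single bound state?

The bound state is ψ(x) = √κ e^{−κ|x|}. The derivative jump ψ'(0⁺) − ψ'(0⁻) = −(2mλ/ℏ²)ψ(0) fixes κ = mλ/ℏ² = 5.150.
Then E = −ℏ²κ²/(2m) = −mλ²/(2ℏ²) = -13.26.

E = -13.3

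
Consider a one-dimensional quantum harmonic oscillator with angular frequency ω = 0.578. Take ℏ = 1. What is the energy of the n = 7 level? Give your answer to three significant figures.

Using E_n = (n + ½)ℏω: E_7 = 7.5 × 0.578 = 4.335.

E = 4.34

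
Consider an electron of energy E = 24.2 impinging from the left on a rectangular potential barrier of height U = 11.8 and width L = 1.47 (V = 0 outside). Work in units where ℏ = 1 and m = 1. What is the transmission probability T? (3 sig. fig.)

Above the barrier the interior wavenumber is k₂ = √(2m(E − U))/ℏ = 4.980, giving phase k₂L = 7.321.
Matching at both interfaces gives T⁻¹ = 1 + U² sin²(k₂L) / [4E(E − U)] = 1.086, hence T = 0.921.

T = 0.921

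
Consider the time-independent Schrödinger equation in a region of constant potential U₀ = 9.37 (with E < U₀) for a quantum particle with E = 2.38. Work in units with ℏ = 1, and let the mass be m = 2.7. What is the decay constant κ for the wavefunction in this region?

Since E < U₀ the TISE in this region is ψ'' = κ²ψ with κ = √(2m(U₀ − E))/ℏ.
κ = √(2 × 2.7 × 6.99) = 6.144.

κ = 6.14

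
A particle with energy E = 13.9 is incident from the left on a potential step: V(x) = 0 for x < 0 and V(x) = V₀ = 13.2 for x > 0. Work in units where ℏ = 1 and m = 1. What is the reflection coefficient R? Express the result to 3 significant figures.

The wavenumbers are k₁ = √(2mE)/ℏ = 5.273 on the left and k₂ = √(2m(E − V₀))/ℏ = 1.183 on the right.
Continuity of ψ and ψ′ at the step yields the reflection amplitude r = (k₁ − k₂)/(k₁ + k₂) = 0.6334; thus R = |r|² = 0.4012, T = 0.5988.

R = 0.401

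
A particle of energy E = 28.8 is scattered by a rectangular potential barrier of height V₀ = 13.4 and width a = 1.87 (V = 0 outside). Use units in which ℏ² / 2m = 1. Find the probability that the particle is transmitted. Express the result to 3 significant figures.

T = 0.929

E > V₀: inside the barrier k₂ = √(2m(E − V₀))/ℏ = 3.924, k₂a = 7.338.
T = [1 + V₀² sin²(k₂a) / (4E(E − V₀))]⁻¹ = 1/1.077 = 0.929.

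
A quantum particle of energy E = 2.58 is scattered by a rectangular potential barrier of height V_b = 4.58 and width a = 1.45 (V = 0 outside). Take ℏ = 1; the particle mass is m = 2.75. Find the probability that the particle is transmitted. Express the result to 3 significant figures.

Since E < V_b the interior solution is evanescent with decay constant κ = √(2m(V_b − E))/ℏ = 3.317.
κa = 4.809, sinh(κa) = 61.31.
The exact tunnelling result is T⁻¹ = 1 + V_b² sinh²(κa) / [4E(V_b − E)] = 3821, so T = 0.000262.

T = 0.000262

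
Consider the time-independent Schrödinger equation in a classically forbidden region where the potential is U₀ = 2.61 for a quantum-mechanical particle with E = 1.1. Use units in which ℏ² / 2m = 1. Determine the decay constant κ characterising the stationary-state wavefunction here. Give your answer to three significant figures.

κ = 1.23

Since E < U₀ the TISE in this region is ψ'' = κ²ψ with κ = √(2m(U₀ − E))/ℏ.
κ = √(2 × 0.5 × 1.51) = 1.229.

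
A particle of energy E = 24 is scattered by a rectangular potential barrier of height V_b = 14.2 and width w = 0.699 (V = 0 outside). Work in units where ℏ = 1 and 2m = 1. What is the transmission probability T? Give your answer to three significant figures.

T = 0.875

E > V_b: inside the barrier k₂ = √(2m(E − V_b))/ℏ = 3.130, k₂w = 2.188.
Matching at both interfaces gives T⁻¹ = 1 + V_b² sin²(k₂w) / [4E(E − V_b)] = 1.142, hence T = 0.875.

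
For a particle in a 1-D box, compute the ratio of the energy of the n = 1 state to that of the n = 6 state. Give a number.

0.0277778

Since E_n ∝ n², the ratio is (1/6)² = 0.0277778.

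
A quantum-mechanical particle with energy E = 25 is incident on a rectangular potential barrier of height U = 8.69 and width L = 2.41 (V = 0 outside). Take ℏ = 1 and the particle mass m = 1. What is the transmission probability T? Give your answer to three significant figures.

Above the barrier the interior wavenumber is k₂ = √(2m(E − U))/ℏ = 5.711, giving phase k₂L = 13.76.
Matching at both interfaces gives T⁻¹ = 1 + U² sin²(k₂L) / [4E(E − U)] = 1.040, hence T = 0.961.

T = 0.961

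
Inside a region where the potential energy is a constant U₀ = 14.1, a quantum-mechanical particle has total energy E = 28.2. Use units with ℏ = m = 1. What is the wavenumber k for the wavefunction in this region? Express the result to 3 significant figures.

With E > U₀ the solution is oscillatory, ψ ∝ e^{±ikx} with k = √(2m(E − U₀))/ℏ.
k = √(2 × 1 × 14.1) = 5.310.

k = 5.31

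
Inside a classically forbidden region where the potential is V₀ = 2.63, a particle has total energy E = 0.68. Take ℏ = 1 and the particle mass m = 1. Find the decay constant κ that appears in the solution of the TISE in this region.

κ = 1.97

Since E < V₀ the TISE in this region is ψ'' = κ²ψ with κ = √(2m(V₀ − E))/ℏ.
κ = √(2 × 1 × 1.95) = 1.975.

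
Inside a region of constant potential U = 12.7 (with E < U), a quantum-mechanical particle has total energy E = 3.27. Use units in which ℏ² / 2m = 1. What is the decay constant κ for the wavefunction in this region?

κ = 3.07

Since E < U the TISE in this region is ψ'' = κ²ψ with κ = √(2m(U − E))/ℏ.
κ = √(2 × 0.5 × 9.43) = 3.071.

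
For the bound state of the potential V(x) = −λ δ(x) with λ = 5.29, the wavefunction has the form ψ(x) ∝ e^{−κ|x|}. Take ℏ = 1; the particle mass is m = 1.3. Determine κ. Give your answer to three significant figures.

κ = 6.88

Integrate −(ℏ²/2m)ψ'' − λδ(x)ψ = Eψ from −ε to +ε: the ψ'' term gives ψ'(0⁺) − ψ'(0⁻) and the δ term gives −(2mλ/ℏ²)ψ(0).
With ψ ∝ e^{−κ|x|} this yields −2κ = −2mλ/ℏ², so κ = mλ/ℏ² = 6.877.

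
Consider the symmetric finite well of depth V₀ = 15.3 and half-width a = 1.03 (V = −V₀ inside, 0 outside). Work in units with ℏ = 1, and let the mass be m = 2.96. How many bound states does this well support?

The dimensionless depth is z₀ = a√(2mV₀)/ℏ = 1.03 × √(90.58) = 9.803.
A new bound state (alternating even/odd) appears each time z₀ passes a multiple of π/2, so N = ⌊2z₀/π⌋ + 1 = ⌊6.241⌋ + 1 = 7.

N = 7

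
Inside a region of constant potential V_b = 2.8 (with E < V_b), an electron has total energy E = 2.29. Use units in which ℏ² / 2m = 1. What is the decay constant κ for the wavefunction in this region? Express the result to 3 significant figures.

Since E < V_b the TISE in this region is ψ'' = κ²ψ with κ = √(2m(V_b − E))/ℏ.
κ = √(2 × 0.5 × 0.51) = 0.7141.

κ = 0.714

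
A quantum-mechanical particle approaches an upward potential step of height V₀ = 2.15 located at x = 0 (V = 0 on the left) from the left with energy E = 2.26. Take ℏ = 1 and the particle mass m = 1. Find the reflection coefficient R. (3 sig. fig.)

R = 0.408

The wavenumbers are k₁ = √(2mE)/ℏ = 2.126 on the left and k₂ = √(2m(E − V₀))/ℏ = 0.4690 on the right.
Matching ψ and ψ′ at x = 0 gives r = (k₁ − k₂)/(k₁ + k₂), so R = r² = 0.4077 and T = 1 − R = 0.5923.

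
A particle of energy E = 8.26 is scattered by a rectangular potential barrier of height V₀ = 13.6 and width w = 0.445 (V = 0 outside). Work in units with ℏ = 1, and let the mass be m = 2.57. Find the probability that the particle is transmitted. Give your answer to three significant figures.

Since E < V₀ the interior solution is evanescent with decay constant κ = √(2m(V₀ − E))/ℏ = 5.239.
κw = 2.331, sinh(κw) = 5.097.
The exact tunnelling result is T⁻¹ = 1 + V₀² sinh²(κw) / [4E(V₀ − E)] = 28.24, so T = 0.0354.

T = 0.0354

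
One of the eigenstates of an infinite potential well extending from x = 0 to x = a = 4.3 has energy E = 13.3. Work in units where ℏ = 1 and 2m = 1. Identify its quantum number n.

n = 5

From E_n = n²π²ℏ²/(2ma²) invert to n = √(2ma²E)/(πℏ).
n = (4.3/π) × √(2 × 0.5 × 13.3) = 4.992 → n = 5.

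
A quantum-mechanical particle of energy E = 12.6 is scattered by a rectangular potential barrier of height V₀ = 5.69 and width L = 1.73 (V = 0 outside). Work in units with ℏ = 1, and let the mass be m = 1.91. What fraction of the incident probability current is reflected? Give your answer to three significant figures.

Above the barrier the interior wavenumber is k₂ = √(2m(E − V₀))/ℏ = 5.138, giving phase k₂L = 8.888.
T = [1 + V₀² sin²(k₂L) / (4E(E − V₀))]⁻¹ = 1/1.024 = 0.976.
R = 1 − T = 0.0237.

R = 0.0237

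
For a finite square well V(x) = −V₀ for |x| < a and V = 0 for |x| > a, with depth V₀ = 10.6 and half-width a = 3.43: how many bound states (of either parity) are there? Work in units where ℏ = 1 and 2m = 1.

Define the well-strength parameter z₀ = (a/ℏ)√(2mV₀) = 3.43 × √(2·0.5·10.6) = 11.17.
The even/odd transcendental equations gain one root per π/2 in z₀, giving N = 1 + ⌊2z₀/π⌋ = 1 + ⌊7.109⌋ = 8.

N = 8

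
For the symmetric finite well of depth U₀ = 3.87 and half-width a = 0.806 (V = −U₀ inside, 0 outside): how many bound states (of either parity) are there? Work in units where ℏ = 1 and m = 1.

Define the well-strength parameter z₀ = (a/ℏ)√(2mU₀) = 0.806 × √(2·1·3.87) = 2.242.
The even/odd transcendental equations gain one root per π/2 in z₀, giving N = 1 + ⌊2z₀/π⌋ = 1 + ⌊1.428⌋ = 2.

N = 2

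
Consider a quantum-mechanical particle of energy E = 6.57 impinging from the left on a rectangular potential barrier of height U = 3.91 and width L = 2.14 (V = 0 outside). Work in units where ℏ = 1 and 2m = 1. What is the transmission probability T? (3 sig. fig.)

T = 0.975

Above the barrier the interior wavenumber is k₂ = √(2m(E − U))/ℏ = 1.631, giving phase k₂L = 3.490.
Matching at both interfaces gives T⁻¹ = 1 + U² sin²(k₂L) / [4E(E − U)] = 1.026, hence T = 0.975.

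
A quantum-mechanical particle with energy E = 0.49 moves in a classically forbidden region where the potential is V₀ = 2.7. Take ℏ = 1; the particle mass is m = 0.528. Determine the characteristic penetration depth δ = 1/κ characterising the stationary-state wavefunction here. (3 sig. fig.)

δ = 0.655

Since E < V₀ the TISE in this region is ψ'' = κ²ψ with κ = √(2m(V₀ − E))/ℏ.
κ = √(2 × 0.528 × 2.21) = 1.528. The penetration depth is δ = 1/κ = 0.655.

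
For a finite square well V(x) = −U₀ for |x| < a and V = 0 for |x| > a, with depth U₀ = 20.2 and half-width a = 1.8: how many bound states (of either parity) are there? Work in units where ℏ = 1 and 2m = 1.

N = 6

Define the well-strength parameter z₀ = (a/ℏ)√(2mU₀) = 1.8 × √(2·0.5·20.2) = 8.090.
The even/odd transcendental equations gain one root per π/2 in z₀, giving N = 1 + ⌊2z₀/π⌋ = 1 + ⌊5.150⌋ = 6.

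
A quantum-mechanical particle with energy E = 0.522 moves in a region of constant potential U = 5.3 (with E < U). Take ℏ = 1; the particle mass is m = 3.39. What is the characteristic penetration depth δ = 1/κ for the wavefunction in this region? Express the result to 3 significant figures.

Since E < U the TISE in this region is ψ'' = κ²ψ with κ = √(2m(U − E))/ℏ.
κ = √(2 × 3.39 × 4.778) = 5.692. The penetration depth is δ = 1/κ = 0.176.

δ = 0.176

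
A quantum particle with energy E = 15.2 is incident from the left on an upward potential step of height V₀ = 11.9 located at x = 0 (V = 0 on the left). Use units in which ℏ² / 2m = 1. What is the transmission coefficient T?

The wavenumbers are k₁ = √(2mE)/ℏ = 3.899 on the left and k₂ = √(2m(E − V₀))/ℏ = 1.817 on the right.
Matching ψ and ψ′ at x = 0 gives r = (k₁ − k₂)/(k₁ + k₂), so R = r² = 0.1327 and T = 1 − R = 0.8673.

T = 0.867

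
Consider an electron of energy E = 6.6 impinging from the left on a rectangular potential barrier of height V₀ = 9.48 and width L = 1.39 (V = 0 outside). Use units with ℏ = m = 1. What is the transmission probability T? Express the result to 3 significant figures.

E < V₀: inside the barrier ψ ∝ e^{±κx} with κ = √(2m(V₀ − E))/ℏ = 2.400.
κL = 3.336, sinh(κL) = 14.04.
The exact tunnelling result is T⁻¹ = 1 + V₀² sinh²(κL) / [4E(V₀ − E)] = 233.8, so T = 0.00428.

T = 0.00428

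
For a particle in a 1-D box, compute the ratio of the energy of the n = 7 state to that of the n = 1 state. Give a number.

Since E_n ∝ n², the ratio is (7/1)² = 49.

49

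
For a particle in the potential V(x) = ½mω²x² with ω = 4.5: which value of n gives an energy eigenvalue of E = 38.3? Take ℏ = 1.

n = 8

E_n = ℏω(n + ½) ⇒ n = E/(ℏω) − ½ = 38.3/4.5 − 0.5 = 8.011 → n = 8.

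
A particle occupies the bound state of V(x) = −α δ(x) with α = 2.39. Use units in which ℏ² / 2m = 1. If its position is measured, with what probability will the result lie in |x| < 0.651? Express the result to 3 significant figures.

P = 0.789

The normalised bound state is ψ = √κ e^{−κ|x|} with κ = mα/ℏ² = 1.195.
P(|x| < d) = ∫_{−d}^{d} κ e^{−2κ|x|} dx = 1 − e^{−2κd} = 1 − e^{−1.556} = 0.7890.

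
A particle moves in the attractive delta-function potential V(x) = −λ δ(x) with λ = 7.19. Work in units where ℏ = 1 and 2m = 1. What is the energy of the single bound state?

For x ≠ 0 the bound state is ψ ∝ e^{−κ|x|}; integrating the TISE across the delta gives the cusp condition 2κ = 2mλ/ℏ², so κ = 3.595.
Then E = −ℏ²κ²/(2m) = −mλ²/(2ℏ²) = -12.92.

E = -12.9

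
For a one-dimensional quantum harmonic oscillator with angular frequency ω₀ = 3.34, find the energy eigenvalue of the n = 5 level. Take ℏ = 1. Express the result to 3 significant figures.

E = 18.4

Using E_n = (n + ½)ℏω₀: E_5 = 5.5 × 3.34 = 18.37.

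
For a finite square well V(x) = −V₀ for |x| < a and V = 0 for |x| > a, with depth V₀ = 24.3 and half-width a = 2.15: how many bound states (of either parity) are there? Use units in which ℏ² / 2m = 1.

Define the well-strength parameter z₀ = (a/ℏ)√(2mV₀) = 2.15 × √(2·0.5·24.3) = 10.60.
A new bound state (alternating even/odd) appears each time z₀ passes a multiple of π/2, so N = ⌊2z₀/π⌋ + 1 = ⌊6.747⌋ + 1 = 7.

N = 7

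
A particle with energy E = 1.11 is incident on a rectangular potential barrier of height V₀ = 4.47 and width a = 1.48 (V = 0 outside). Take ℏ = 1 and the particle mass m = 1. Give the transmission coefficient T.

Since E < V₀ the interior solution is evanescent with decay constant κ = √(2m(V₀ − E))/ℏ = 2.592.
κa = 3.837, sinh(κa) = 23.17.
The exact tunnelling result is T⁻¹ = 1 + V₀² sinh²(κa) / [4E(V₀ − E)] = 720.2, so T = 0.00139.

T = 0.00139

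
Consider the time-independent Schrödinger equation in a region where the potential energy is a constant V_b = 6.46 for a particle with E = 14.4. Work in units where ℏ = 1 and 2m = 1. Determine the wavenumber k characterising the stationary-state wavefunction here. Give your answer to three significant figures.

k = 2.82

With E > V_b the solution is oscillatory, ψ ∝ e^{±ikx} with k = √(2m(E − V_b))/ℏ.
k = √(2 × 0.5 × 7.94) = 2.818.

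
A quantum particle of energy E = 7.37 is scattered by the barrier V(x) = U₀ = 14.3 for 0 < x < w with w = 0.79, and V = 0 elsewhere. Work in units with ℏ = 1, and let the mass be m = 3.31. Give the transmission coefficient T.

T = 0.0000899

E < U₀: inside the barrier ψ ∝ e^{±κx} with κ = √(2m(U₀ − E))/ℏ = 6.773.
κw = 5.351, sinh(κw) = 105.4.
The exact tunnelling result is T⁻¹ = 1 + U₀² sinh²(κw) / [4E(U₀ − E)] = 11120, so T = 0.0000899.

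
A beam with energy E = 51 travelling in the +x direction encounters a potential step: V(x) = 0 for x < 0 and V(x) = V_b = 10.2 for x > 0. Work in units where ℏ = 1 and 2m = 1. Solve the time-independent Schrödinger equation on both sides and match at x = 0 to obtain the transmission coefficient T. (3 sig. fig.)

The wavenumbers are k₁ = √(2mE)/ℏ = 7.141 on the left and k₂ = √(2m(E − V_b))/ℏ = 6.387 on the right.
Continuity of ψ and ψ′ at the step yields the reflection amplitude r = (k₁ − k₂)/(k₁ + k₂) = 0.05573; thus R = |r|² = 0.003106, T = 0.9969.

T = 0.997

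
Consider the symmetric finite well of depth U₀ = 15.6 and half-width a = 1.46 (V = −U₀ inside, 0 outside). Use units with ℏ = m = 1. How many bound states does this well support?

Define the well-strength parameter z₀ = (a/ℏ)√(2mU₀) = 1.46 × √(2·1·15.6) = 8.155.
A new bound state (alternating even/odd) appears each time z₀ passes a multiple of π/2, so N = ⌊2z₀/π⌋ + 1 = ⌊5.192⌋ + 1 = 6.

N = 6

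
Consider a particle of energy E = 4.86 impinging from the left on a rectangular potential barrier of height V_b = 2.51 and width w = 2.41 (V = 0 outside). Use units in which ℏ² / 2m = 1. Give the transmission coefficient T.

Above the barrier the interior wavenumber is k₂ = √(2m(E − V_b))/ℏ = 1.533, giving phase k₂w = 3.694.
T = [1 + V_b² sin²(k₂w) / (4E(E − V_b))]⁻¹ = 1/1.038 = 0.963.

T = 0.963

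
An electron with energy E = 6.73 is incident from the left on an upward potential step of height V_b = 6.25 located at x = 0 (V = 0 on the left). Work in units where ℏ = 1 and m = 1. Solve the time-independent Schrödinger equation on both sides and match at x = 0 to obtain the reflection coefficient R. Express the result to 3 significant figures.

The wavenumbers are k₁ = √(2mE)/ℏ = 3.669 on the left and k₂ = √(2m(E − V_b))/ℏ = 0.9798 on the right.
Matching ψ and ψ′ at x = 0 gives r = (k₁ − k₂)/(k₁ + k₂), so R = r² = 0.3346 and T = 1 − R = 0.6654.

R = 0.335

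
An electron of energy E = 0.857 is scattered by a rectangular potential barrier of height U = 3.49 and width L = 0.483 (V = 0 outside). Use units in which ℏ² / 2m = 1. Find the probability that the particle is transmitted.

Since E < U the interior solution is evanescent with decay constant κ = √(2m(U − E))/ℏ = 1.623.
κL = 0.7837, sinh(κL) = 0.8665.
The exact tunnelling result is T⁻¹ = 1 + U² sinh²(κL) / [4E(U − E)] = 2.013, so T = 0.497.

T = 0.497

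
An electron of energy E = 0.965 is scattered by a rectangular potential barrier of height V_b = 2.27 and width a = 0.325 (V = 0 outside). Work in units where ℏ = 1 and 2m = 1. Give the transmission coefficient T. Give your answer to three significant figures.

T = 0.871

Since E < V_b the interior solution is evanescent with decay constant κ = √(2m(V_b − E))/ℏ = 1.142.
κa = 0.3713, sinh(κa) = 0.3799.
The exact tunnelling result is T⁻¹ = 1 + V_b² sinh²(κa) / [4E(V_b − E)] = 1.148, so T = 0.871.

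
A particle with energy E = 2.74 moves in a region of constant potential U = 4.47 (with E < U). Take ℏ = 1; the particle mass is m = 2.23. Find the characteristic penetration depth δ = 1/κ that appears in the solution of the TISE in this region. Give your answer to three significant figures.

δ = 0.360

Since E < U the TISE in this region is ψ'' = κ²ψ with κ = √(2m(U − E))/ℏ.
κ = √(2 × 2.23 × 1.73) = 2.778. The penetration depth is δ = 1/κ = 0.360.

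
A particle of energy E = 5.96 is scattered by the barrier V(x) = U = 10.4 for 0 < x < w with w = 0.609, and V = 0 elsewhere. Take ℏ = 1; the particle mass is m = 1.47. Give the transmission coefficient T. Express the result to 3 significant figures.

E < U: inside the barrier ψ ∝ e^{±κx} with κ = √(2m(U − E))/ℏ = 3.613.
κw = 2.200, sinh(κw) = 4.458.
Matching ψ, ψ′ at both faces gives T = [1 + U² sinh²(κw) / (4E(U − E))]⁻¹ = 1/21.31 = 0.0469.

T = 0.0469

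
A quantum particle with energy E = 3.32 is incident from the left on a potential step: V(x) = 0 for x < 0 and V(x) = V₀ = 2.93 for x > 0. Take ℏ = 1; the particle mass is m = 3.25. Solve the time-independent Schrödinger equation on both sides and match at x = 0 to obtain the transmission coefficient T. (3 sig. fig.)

On each side the TISE gives plane waves with k = √(2m(E − V))/ℏ: k₁ = √(2·3.25·3.32) = 4.645, k₂ = √(2·3.25·0.39) = 1.592.
Matching ψ and ψ′ at x = 0 gives r = (k₁ − k₂)/(k₁ + k₂), so R = r² = 0.2396 and T = 1 − R = 0.7604.

T = 0.760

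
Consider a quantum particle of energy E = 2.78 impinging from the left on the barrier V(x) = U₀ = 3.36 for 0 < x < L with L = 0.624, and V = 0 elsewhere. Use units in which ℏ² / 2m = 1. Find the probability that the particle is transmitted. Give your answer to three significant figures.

E < U₀: inside the barrier ψ ∝ e^{±κx} with κ = √(2m(U₀ − E))/ℏ = 0.7616.
κL = 0.4752, sinh(κL) = 0.4933.
The exact tunnelling result is T⁻¹ = 1 + U₀² sinh²(κL) / [4E(U₀ − E)] = 1.426, so T = 0.701.

T = 0.701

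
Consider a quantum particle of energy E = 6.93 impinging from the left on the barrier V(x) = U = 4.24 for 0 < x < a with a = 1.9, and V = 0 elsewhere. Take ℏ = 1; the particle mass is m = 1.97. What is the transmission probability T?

Above the barrier the interior wavenumber is k₂ = √(2m(E − U))/ℏ = 3.256, giving phase k₂a = 6.186.
T = [1 + U² sin²(k₂a) / (4E(E − U))]⁻¹ = 1/1.002 = 0.998.

T = 0.998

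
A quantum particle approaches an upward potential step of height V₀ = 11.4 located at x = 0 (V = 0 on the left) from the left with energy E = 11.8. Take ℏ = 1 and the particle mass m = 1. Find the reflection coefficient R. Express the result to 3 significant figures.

On each side the TISE gives plane waves with k = √(2m(E − V))/ℏ: k₁ = √(2·1·11.8) = 4.858, k₂ = √(2·1·0.4) = 0.8944.
Matching ψ and ψ′ at x = 0 gives r = (k₁ − k₂)/(k₁ + k₂), so R = r² = 0.4748 and T = 1 − R = 0.5252.

R = 0.475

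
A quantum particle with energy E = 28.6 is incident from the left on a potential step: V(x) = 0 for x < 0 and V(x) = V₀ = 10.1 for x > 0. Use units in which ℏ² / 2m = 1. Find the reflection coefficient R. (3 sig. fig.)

R = 0.0118

On each side the TISE gives plane waves with k = √(2m(E − V))/ℏ: k₁ = √(2·½·28.6) = 5.348, k₂ = √(2·½·18.5) = 4.301.
Matching ψ and ψ′ at x = 0 gives r = (k₁ − k₂)/(k₁ + k₂), so R = r² = 0.01177 and T = 1 − R = 0.9882.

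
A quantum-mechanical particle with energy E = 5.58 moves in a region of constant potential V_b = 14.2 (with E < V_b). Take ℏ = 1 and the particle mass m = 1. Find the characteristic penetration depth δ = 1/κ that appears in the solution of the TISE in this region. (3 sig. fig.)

δ = 0.241

Since E < V_b the TISE in this region is ψ'' = κ²ψ with κ = √(2m(V_b − E))/ℏ.
κ = √(2 × 1 × 8.62) = 4.152. The penetration depth is δ = 1/κ = 0.241.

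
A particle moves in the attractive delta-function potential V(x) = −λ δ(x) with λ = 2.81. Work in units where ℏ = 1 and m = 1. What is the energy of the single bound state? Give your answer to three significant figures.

For x ≠ 0 the bound state is ψ ∝ e^{−κ|x|}; integrating the TISE across the delta gives the cusp condition 2κ = 2mλ/ℏ², so κ = 2.810.
Then E = −ℏ²κ²/(2m) = −mλ²/(2ℏ²) = -3.948.

E = -3.95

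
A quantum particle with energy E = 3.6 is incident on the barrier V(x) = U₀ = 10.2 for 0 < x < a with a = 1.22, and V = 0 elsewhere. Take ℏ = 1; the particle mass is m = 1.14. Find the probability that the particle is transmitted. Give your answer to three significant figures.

Since E < U₀ the interior solution is evanescent with decay constant κ = √(2m(U₀ − E))/ℏ = 3.879.
κa = 4.733, sinh(κa) = 56.79.
Matching ψ, ψ′ at both faces gives T = [1 + U₀² sinh²(κa) / (4E(U₀ − E))]⁻¹ = 1/3532 = 0.000283.

T = 0.000283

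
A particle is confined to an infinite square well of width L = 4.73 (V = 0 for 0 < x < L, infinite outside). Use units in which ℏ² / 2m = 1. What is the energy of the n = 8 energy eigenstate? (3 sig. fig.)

E = 28.2

The infinite-well eigenfunctions ψ_n = √(2/L) sin(nπx/L) vanish at both walls, giving E_n = n²π²ℏ²/(2mL²).
E_8 = 8² × π² / (2 × 0.5 × 4.73²) = 28.23.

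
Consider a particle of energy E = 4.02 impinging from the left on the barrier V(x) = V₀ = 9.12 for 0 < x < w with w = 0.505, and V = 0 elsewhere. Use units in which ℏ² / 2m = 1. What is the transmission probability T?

E < V₀: inside the barrier ψ ∝ e^{±κx} with κ = √(2m(V₀ − E))/ℏ = 2.258.
κw = 1.140, sinh(κw) = 1.404.
Matching ψ, ψ′ at both faces gives T = [1 + V₀² sinh²(κw) / (4E(V₀ − E))]⁻¹ = 1/3.000 = 0.333.

T = 0.333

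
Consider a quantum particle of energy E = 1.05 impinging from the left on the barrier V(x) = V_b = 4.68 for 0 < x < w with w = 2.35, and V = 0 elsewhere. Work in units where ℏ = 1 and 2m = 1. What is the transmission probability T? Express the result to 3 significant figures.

Since E < V_b the interior solution is evanescent with decay constant κ = √(2m(V_b − E))/ℏ = 1.905.
κw = 4.477, sinh(κw) = 43.99.
Matching ψ, ψ′ at both faces gives T = [1 + V_b² sinh²(κw) / (4E(V_b − E))]⁻¹ = 1/2782 = 0.000360.

T = 0.000360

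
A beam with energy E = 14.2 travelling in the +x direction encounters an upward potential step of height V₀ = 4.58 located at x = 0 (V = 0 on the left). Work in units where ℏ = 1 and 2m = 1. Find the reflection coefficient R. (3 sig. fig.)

On each side the TISE gives plane waves with k = √(2m(E − V))/ℏ: k₁ = √(2·½·14.2) = 3.768, k₂ = √(2·½·9.62) = 3.102.
Matching ψ and ψ′ at x = 0 gives r = (k₁ − k₂)/(k₁ + k₂), so R = r² = 0.009417 and T = 1 − R = 0.9906.

R = 0.00942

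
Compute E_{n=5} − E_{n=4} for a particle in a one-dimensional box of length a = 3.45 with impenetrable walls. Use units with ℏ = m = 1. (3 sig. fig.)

ΔE = 3.73

E_n = n²π²ℏ²/(2ma²), so ΔE = (5² − 4²) π²ℏ²/(2ma²).
ΔE = 9 × π² / (2 × 1 × 3.45²) = 3.731.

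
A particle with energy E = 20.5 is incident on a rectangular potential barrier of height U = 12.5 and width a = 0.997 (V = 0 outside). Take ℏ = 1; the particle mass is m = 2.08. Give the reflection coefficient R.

R = 0.0577

Above the barrier the interior wavenumber is k₂ = √(2m(E − U))/ℏ = 5.769, giving phase k₂a = 5.752.
T = [1 + U² sin²(k₂a) / (4E(E − U))]⁻¹ = 1/1.061 = 0.942.
R = 1 − T = 0.0577.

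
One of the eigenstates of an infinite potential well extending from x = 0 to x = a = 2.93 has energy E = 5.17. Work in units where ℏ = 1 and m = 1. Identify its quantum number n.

n = 3

From E_n = n²π²ℏ²/(2ma²) invert to n = √(2ma²E)/(πℏ).
n = (2.93/π) × √(2 × 1 × 5.17) = 2.999 → n = 3.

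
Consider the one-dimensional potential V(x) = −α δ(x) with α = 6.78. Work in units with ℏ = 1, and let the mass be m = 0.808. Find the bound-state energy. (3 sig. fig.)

For x ≠ 0 the bound state is ψ ∝ e^{−κ|x|}; integrating the TISE across the delta gives the cusp condition 2κ = 2mα/ℏ², so κ = 5.478.
Then E = −ℏ²κ²/(2m) = −mα²/(2ℏ²) = -18.57.

E = -18.6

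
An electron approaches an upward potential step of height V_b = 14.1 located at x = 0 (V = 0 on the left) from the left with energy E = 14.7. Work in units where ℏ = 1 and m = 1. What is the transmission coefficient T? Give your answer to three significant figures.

T = 0.559

On each side the TISE gives plane waves with k = √(2m(E − V))/ℏ: k₁ = √(2·1·14.7) = 5.422, k₂ = √(2·1·0.6) = 1.095.
Continuity of ψ and ψ′ at the step yields the reflection amplitude r = (k₁ − k₂)/(k₁ + k₂) = 0.6639; thus R = |r|² = 0.4407, T = 0.5593.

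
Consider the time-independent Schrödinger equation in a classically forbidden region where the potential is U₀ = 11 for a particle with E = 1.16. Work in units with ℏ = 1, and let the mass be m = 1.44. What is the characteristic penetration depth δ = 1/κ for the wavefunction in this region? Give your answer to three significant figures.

Since E < U₀ the TISE in this region is ψ'' = κ²ψ with κ = √(2m(U₀ − E))/ℏ.
κ = √(2 × 1.44 × 9.84) = 5.323. The penetration depth is δ = 1/κ = 0.188.

δ = 0.188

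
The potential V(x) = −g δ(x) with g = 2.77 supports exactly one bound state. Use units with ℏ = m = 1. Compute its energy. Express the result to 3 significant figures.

For x ≠ 0 the bound state is ψ ∝ e^{−κ|x|}; integrating the TISE across the delta gives the cusp condition 2κ = 2mg/ℏ², so κ = 2.770.
Then E = −ℏ²κ²/(2m) = −mg²/(2ℏ²) = -3.836.

E = -3.84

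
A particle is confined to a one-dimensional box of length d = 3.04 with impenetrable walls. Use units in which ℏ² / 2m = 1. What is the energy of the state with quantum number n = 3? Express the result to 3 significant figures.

E = 9.61

The infinite-well eigenfunctions ψ_n = √(2/d) sin(nπx/d) vanish at both walls, giving E_n = n²π²ℏ²/(2md²).
E_3 = 3² × π² / (2 × 0.5 × 3.04²) = 9.612.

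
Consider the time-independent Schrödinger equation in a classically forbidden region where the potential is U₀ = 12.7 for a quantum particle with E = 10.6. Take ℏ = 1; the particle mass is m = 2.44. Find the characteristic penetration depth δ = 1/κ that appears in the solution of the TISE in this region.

Since E < U₀ the TISE in this region is ψ'' = κ²ψ with κ = √(2m(U₀ − E))/ℏ.
κ = √(2 × 2.44 × 2.1) = 3.201. The penetration depth is δ = 1/κ = 0.312.

δ = 0.312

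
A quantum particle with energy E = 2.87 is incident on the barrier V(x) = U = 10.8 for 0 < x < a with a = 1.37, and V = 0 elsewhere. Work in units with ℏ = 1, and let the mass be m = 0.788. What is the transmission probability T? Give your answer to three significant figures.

Since E < U the interior solution is evanescent with decay constant κ = √(2m(U − E))/ℏ = 3.535.
κa = 4.843, sinh(κa) = 63.44.
Matching ψ, ψ′ at both faces gives T = [1 + U² sinh²(κa) / (4E(U − E))]⁻¹ = 1/5157 = 0.000194.

T = 0.000194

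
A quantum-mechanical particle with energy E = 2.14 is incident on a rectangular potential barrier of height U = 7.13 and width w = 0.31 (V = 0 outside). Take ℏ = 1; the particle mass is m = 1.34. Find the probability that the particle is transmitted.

T = 0.302

Since E < U the interior solution is evanescent with decay constant κ = √(2m(U − E))/ℏ = 3.657.
κw = 1.134, sinh(κw) = 1.393.
Matching ψ, ψ′ at both faces gives T = [1 + U² sinh²(κw) / (4E(U − E))]⁻¹ = 1/3.308 = 0.302.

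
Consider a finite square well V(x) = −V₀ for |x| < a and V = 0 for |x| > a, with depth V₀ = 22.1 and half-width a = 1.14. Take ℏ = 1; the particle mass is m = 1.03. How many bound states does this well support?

N = 5

Define the well-strength parameter z₀ = (a/ℏ)√(2mV₀) = 1.14 × √(2·1.03·22.1) = 7.692.
A new bound state (alternating even/odd) appears each time z₀ passes a multiple of π/2, so N = ⌊2z₀/π⌋ + 1 = ⌊4.897⌋ + 1 = 5.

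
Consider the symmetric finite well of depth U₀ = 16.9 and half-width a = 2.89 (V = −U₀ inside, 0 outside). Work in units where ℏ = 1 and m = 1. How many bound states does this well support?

N = 11

The dimensionless depth is z₀ = a√(2mU₀)/ℏ = 2.89 × √(33.80) = 16.80.
The even/odd transcendental equations gain one root per π/2 in z₀, giving N = 1 + ⌊2z₀/π⌋ = 1 + ⌊10.70⌋ = 11.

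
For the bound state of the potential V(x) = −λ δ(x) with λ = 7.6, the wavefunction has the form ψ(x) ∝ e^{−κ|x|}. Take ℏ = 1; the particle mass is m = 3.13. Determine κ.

Integrate −(ℏ²/2m)ψ'' − λδ(x)ψ = Eψ from −ε to +ε: the ψ'' term gives ψ'(0⁺) − ψ'(0⁻) and the δ term gives −(2mλ/ℏ²)ψ(0).
With ψ ∝ e^{−κ|x|} this yields −2κ = −2mλ/ℏ², so κ = mλ/ℏ² = 23.79.

κ = 23.8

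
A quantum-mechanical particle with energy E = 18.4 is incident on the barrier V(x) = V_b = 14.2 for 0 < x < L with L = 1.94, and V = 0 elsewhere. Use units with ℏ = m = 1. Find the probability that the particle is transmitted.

E > V_b: inside the barrier k₂ = √(2m(E − V_b))/ℏ = 2.898, k₂L = 5.623.
Matching at both interfaces gives T⁻¹ = 1 + V_b² sin²(k₂L) / [4E(E − V_b)] = 1.246, hence T = 0.803.

T = 0.803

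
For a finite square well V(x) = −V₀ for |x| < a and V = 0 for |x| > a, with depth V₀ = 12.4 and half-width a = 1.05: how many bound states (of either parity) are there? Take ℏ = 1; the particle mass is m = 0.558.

Define the well-strength parameter z₀ = (a/ℏ)√(2mV₀) = 1.05 × √(2·0.558·12.4) = 3.906.
A new bound state (alternating even/odd) appears each time z₀ passes a multiple of π/2, so N = ⌊2z₀/π⌋ + 1 = ⌊2.487⌋ + 1 = 3.

N = 3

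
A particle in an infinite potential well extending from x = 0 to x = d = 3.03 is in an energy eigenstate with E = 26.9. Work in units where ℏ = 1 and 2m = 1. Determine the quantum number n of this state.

n = 5

From E_n = n²π²ℏ²/(2md²) invert to n = √(2md²E)/(πℏ).
n = (3.03/π) × √(2 × 0.5 × 26.9) = 5.002 → n = 5.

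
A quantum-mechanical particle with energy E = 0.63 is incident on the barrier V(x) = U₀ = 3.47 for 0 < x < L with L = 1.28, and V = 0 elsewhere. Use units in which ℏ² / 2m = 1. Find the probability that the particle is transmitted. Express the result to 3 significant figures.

T = 0.0316

Since E < U₀ the interior solution is evanescent with decay constant κ = √(2m(U₀ − E))/ℏ = 1.685.
κL = 2.157, sinh(κL) = 4.265.
The exact tunnelling result is T⁻¹ = 1 + U₀² sinh²(κL) / [4E(U₀ − E)] = 31.61, so T = 0.0316.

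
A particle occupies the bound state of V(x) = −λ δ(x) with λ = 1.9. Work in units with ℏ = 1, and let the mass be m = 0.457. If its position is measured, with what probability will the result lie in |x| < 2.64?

P = 0.990

The normalised bound state is ψ = √κ e^{−κ|x|} with κ = mλ/ℏ² = 0.8683.
P(|x| < d) = ∫_{−d}^{d} κ e^{−2κ|x|} dx = 1 − e^{−2κd} = 1 − e^{−4.585} = 0.9898.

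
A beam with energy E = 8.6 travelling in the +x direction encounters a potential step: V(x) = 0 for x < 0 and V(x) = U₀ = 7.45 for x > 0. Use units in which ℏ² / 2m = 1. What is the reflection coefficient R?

R = 0.216

The wavenumbers are k₁ = √(2mE)/ℏ = 2.933 on the left and k₂ = √(2m(E − U₀))/ℏ = 1.072 on the right.
Continuity of ψ and ψ′ at the step yields the reflection amplitude r = (k₁ − k₂)/(k₁ + k₂) = 0.4645; thus R = |r|² = 0.2157, T = 0.7843.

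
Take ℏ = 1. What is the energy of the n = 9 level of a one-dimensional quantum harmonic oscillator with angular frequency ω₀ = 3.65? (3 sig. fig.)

Using E_n = (n + ½)ℏω₀: E_9 = 9.5 × 3.65 = 34.68.

E = 34.7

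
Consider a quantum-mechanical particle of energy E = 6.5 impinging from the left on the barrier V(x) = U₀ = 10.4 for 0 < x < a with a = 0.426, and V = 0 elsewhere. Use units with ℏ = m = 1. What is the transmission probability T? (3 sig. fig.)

E < U₀: inside the barrier ψ ∝ e^{±κx} with κ = √(2m(U₀ − E))/ℏ = 2.793.
κa = 1.190, sinh(κa) = 1.491.
The exact tunnelling result is T⁻¹ = 1 + U₀² sinh²(κa) / [4E(U₀ − E)] = 3.371, so T = 0.297.

T = 0.297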